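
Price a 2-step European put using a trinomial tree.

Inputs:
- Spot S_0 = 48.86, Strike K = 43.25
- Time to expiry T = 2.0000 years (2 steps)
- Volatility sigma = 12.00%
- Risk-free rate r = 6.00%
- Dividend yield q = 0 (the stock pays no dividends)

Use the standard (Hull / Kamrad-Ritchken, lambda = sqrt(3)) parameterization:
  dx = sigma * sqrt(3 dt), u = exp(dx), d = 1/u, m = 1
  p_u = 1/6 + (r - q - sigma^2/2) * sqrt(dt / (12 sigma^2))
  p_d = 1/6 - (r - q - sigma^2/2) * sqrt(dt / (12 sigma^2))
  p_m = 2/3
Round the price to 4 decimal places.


Answer: Price = V(0,0) = 0.1822

Derivation:
dt = T/N = 1.000000; dx = sigma*sqrt(3*dt) = 0.207846
u = exp(dx) = 1.231024; d = 1/u = 0.812332
p_u = 0.293684, p_m = 0.666667, p_d = 0.039650
Discount per step: exp(-r*dt) = 0.941765
Stock lattice S(k, j) with j the centered position index:
  k=0: S(0,+0) = 48.8600
  k=1: S(1,-1) = 39.6905; S(1,+0) = 48.8600; S(1,+1) = 60.1478
  k=2: S(2,-2) = 32.2419; S(2,-1) = 39.6905; S(2,+0) = 48.8600; S(2,+1) = 60.1478; S(2,+2) = 74.0434
Terminal payoffs V(N, j) = max(K - S_T, 0):
  V(2,-2) = 11.008099; V(2,-1) = 3.559456; V(2,+0) = 0.000000; V(2,+1) = 0.000000; V(2,+2) = 0.000000
Backward induction: V(k, j) = exp(-r*dt) * [p_u * V(k+1, j+1) + p_m * V(k+1, j) + p_d * V(k+1, j-1)]
  V(1,-1) = exp(-r*dt) * [p_u*0.000000 + p_m*3.559456 + p_d*11.008099] = 2.645829
  V(1,+0) = exp(-r*dt) * [p_u*0.000000 + p_m*0.000000 + p_d*3.559456] = 0.132912
  V(1,+1) = exp(-r*dt) * [p_u*0.000000 + p_m*0.000000 + p_d*0.000000] = 0.000000
  V(0,+0) = exp(-r*dt) * [p_u*0.000000 + p_m*0.132912 + p_d*2.645829] = 0.182245


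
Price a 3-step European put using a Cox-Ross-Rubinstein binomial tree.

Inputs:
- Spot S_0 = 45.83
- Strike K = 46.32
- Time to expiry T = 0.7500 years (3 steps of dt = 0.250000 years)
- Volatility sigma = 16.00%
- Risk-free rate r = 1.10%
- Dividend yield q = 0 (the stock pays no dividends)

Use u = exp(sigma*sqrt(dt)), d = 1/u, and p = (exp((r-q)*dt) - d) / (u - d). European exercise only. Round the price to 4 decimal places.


dt = T/N = 0.250000
u = exp(sigma*sqrt(dt)) = 1.083287; d = 1/u = 0.923116
p = (exp((r-q)*dt) - d) / (u - d) = 0.497203
Discount per step: exp(-r*dt) = 0.997254
Stock lattice S(k, i) with i counting down-moves:
  k=0: S(0,0) = 45.8300
  k=1: S(1,0) = 49.6470; S(1,1) = 42.3064
  k=2: S(2,0) = 53.7820; S(2,1) = 45.8300; S(2,2) = 39.0537
  k=3: S(3,0) = 58.2613; S(3,1) = 49.6470; S(3,2) = 42.3064; S(3,3) = 36.0512
Terminal payoffs V(N, i) = max(K - S_T, 0):
  V(3,0) = 0.000000; V(3,1) = 0.000000; V(3,2) = 4.013578; V(3,3) = 10.268845
Backward induction: V(k, i) = exp(-r*dt) * [p * V(k+1, i) + (1-p) * V(k+1, i+1)].
  V(2,0) = exp(-r*dt) * [p*0.000000 + (1-p)*0.000000] = 0.000000
  V(2,1) = exp(-r*dt) * [p*0.000000 + (1-p)*4.013578] = 2.012471
  V(2,2) = exp(-r*dt) * [p*4.013578 + (1-p)*10.268845] = 7.139045
  V(1,0) = exp(-r*dt) * [p*0.000000 + (1-p)*2.012471] = 1.009085
  V(1,1) = exp(-r*dt) * [p*2.012471 + (1-p)*7.139045] = 4.577489
  V(0,0) = exp(-r*dt) * [p*1.009085 + (1-p)*4.577489] = 2.795568

Answer: Price = V(0,0) = 2.7956


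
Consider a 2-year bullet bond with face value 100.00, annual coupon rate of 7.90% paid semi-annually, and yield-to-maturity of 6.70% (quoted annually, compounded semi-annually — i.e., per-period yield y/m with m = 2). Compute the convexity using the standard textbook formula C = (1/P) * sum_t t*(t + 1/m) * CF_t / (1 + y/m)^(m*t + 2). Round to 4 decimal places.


Answer: Convexity = 4.3395

Derivation:
Coupon per period c = face * coupon_rate / m = 3.950000
Periods per year m = 2; per-period yield y/m = 0.033500
Number of cashflows N = 4
Cashflows (t years, CF_t, discount factor 1/(1+y/m)^(m*t), PV):
  t = 0.5000: CF_t = 3.950000, DF = 0.967586, PV = 3.821964
  t = 1.0000: CF_t = 3.950000, DF = 0.936222, PV = 3.698079
  t = 1.5000: CF_t = 3.950000, DF = 0.905876, PV = 3.578209
  t = 2.0000: CF_t = 103.950000, DF = 0.876512, PV = 91.113466
Price P = sum_t PV_t = 102.211718
Convexity numerator sum_t t*(t + 1/m) * CF_t / (1+y/m)^(m*t + 2):
  t = 0.5000: term = 1.789104
  t = 1.0000: term = 5.193336
  t = 1.5000: term = 10.049997
  t = 2.0000: term = 426.512351
Convexity = (1/P) * sum = 443.544789 / 102.211718 = 4.339471


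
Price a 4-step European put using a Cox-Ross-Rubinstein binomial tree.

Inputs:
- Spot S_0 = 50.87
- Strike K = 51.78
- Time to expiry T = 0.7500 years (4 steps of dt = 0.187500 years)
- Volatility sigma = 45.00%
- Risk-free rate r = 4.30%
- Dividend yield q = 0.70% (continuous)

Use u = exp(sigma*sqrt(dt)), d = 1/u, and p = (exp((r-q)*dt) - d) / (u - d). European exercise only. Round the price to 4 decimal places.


dt = T/N = 0.187500
u = exp(sigma*sqrt(dt)) = 1.215136; d = 1/u = 0.822953
p = (exp((r-q)*dt) - d) / (u - d) = 0.468709
Discount per step: exp(-r*dt) = 0.991970
Stock lattice S(k, i) with i counting down-moves:
  k=0: S(0,0) = 50.8700
  k=1: S(1,0) = 61.8140; S(1,1) = 41.8636
  k=2: S(2,0) = 75.1123; S(2,1) = 50.8700; S(2,2) = 34.4518
  k=3: S(3,0) = 91.2717; S(3,1) = 61.8140; S(3,2) = 41.8636; S(3,3) = 28.3522
  k=4: S(4,0) = 110.9075; S(4,1) = 75.1123; S(4,2) = 50.8700; S(4,3) = 34.4518; S(4,4) = 23.3326
Terminal payoffs V(N, i) = max(K - S_T, 0):
  V(4,0) = 0.000000; V(4,1) = 0.000000; V(4,2) = 0.910000; V(4,3) = 17.328177; V(4,4) = 28.447424
Backward induction: V(k, i) = exp(-r*dt) * [p * V(k+1, i) + (1-p) * V(k+1, i+1)].
  V(3,0) = exp(-r*dt) * [p*0.000000 + (1-p)*0.000000] = 0.000000
  V(3,1) = exp(-r*dt) * [p*0.000000 + (1-p)*0.910000] = 0.479592
  V(3,2) = exp(-r*dt) * [p*0.910000 + (1-p)*17.328177] = 9.555473
  V(3,3) = exp(-r*dt) * [p*17.328177 + (1-p)*28.447424] = 23.049145
  V(2,0) = exp(-r*dt) * [p*0.000000 + (1-p)*0.479592] = 0.252757
  V(2,1) = exp(-r*dt) * [p*0.479592 + (1-p)*9.555473] = 5.258952
  V(2,2) = exp(-r*dt) * [p*9.555473 + (1-p)*23.049145] = 16.590237
  V(1,0) = exp(-r*dt) * [p*0.252757 + (1-p)*5.258952] = 2.889115
  V(1,1) = exp(-r*dt) * [p*5.258952 + (1-p)*16.590237] = 11.188587
  V(0,0) = exp(-r*dt) * [p*2.889115 + (1-p)*11.188587] = 7.239940

Answer: Price = V(0,0) = 7.2399


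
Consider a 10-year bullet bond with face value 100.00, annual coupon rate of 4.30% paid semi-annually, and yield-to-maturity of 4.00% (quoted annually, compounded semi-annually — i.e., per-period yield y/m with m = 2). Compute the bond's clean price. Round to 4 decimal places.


Coupon per period c = face * coupon_rate / m = 2.150000
Periods per year m = 2; per-period yield y/m = 0.020000
Number of cashflows N = 20
Cashflows (t years, CF_t, discount factor 1/(1+y/m)^(m*t), PV):
  t = 0.5000: CF_t = 2.150000, DF = 0.980392, PV = 2.107843
  t = 1.0000: CF_t = 2.150000, DF = 0.961169, PV = 2.066513
  t = 1.5000: CF_t = 2.150000, DF = 0.942322, PV = 2.025993
  t = 2.0000: CF_t = 2.150000, DF = 0.923845, PV = 1.986268
  t = 2.5000: CF_t = 2.150000, DF = 0.905731, PV = 1.947321
  t = 3.0000: CF_t = 2.150000, DF = 0.887971, PV = 1.909138
  t = 3.5000: CF_t = 2.150000, DF = 0.870560, PV = 1.871704
  t = 4.0000: CF_t = 2.150000, DF = 0.853490, PV = 1.835004
  t = 4.5000: CF_t = 2.150000, DF = 0.836755, PV = 1.799024
  t = 5.0000: CF_t = 2.150000, DF = 0.820348, PV = 1.763749
  t = 5.5000: CF_t = 2.150000, DF = 0.804263, PV = 1.729166
  t = 6.0000: CF_t = 2.150000, DF = 0.788493, PV = 1.695260
  t = 6.5000: CF_t = 2.150000, DF = 0.773033, PV = 1.662020
  t = 7.0000: CF_t = 2.150000, DF = 0.757875, PV = 1.629431
  t = 7.5000: CF_t = 2.150000, DF = 0.743015, PV = 1.597482
  t = 8.0000: CF_t = 2.150000, DF = 0.728446, PV = 1.566158
  t = 8.5000: CF_t = 2.150000, DF = 0.714163, PV = 1.535450
  t = 9.0000: CF_t = 2.150000, DF = 0.700159, PV = 1.505343
  t = 9.5000: CF_t = 2.150000, DF = 0.686431, PV = 1.475826
  t = 10.0000: CF_t = 102.150000, DF = 0.672971, PV = 68.744022
Price P = sum_t PV_t = 102.452715

Answer: Price = 102.4527


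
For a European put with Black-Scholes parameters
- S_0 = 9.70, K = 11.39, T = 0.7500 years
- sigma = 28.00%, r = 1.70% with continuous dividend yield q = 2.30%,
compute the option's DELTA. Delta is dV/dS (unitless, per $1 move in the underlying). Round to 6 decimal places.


d1 = -0.5596581618; d2 = -0.8021452748
phi(d1) = 0.3411110611; exp(-qT) = 0.9828979294; exp(-rT) = 0.9873309369
N(-d1) = 0.7121436875
Delta = -exp(-qT) * N(-d1) = -0.9828979294 * 0.7121436875 = -0.699965

Answer: Delta = -0.699965


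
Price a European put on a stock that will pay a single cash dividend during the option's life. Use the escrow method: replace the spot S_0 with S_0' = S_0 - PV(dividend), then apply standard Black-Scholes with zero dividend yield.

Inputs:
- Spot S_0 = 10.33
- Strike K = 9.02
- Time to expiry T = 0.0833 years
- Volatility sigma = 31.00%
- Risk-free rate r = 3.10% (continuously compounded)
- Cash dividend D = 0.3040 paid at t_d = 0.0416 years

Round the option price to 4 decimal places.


PV(D) = D * exp(-r * t_d) = 0.3040 * 0.99871123 = 0.30360821
S_0' = S_0 - PV(D) = 10.3300 - 0.30360821 = 10.02639179
d1 = (ln(S_0'/K) + (r + sigma^2/2)*T) / (sigma*sqrt(T)) = 1.25583523
d2 = d1 - sigma*sqrt(T) = 1.16636383
exp(-rT) = 0.99742103
N(-d1) = 0.10458786; N(-d2) = 0.12173369
P = K * exp(-rT) * N(-d2) - S_0' * N(-d1) = 9.0200 * 0.99742103 * 0.12173369 - 10.02639179 * 0.10458786 = 0.0466

Answer: Price = 0.0466


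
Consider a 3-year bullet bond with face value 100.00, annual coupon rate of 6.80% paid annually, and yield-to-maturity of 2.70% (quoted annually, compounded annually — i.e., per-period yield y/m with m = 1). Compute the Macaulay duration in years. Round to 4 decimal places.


Coupon per period c = face * coupon_rate / m = 6.800000
Periods per year m = 1; per-period yield y/m = 0.027000
Number of cashflows N = 3
Cashflows (t years, CF_t, discount factor 1/(1+y/m)^(m*t), PV):
  t = 1.0000: CF_t = 6.800000, DF = 0.973710, PV = 6.621227
  t = 2.0000: CF_t = 6.800000, DF = 0.948111, PV = 6.447154
  t = 3.0000: CF_t = 106.800000, DF = 0.923185, PV = 98.596142
Price P = sum_t PV_t = 111.664523
Macaulay numerator sum_t t * PV_t:
  t * PV_t at t = 1.0000: 6.621227
  t * PV_t at t = 2.0000: 12.894307
  t * PV_t at t = 3.0000: 295.788426
Macaulay duration D = (sum_t t * PV_t) / P = 315.303961 / 111.664523 = 2.823672

Answer: Macaulay duration = 2.8237 years


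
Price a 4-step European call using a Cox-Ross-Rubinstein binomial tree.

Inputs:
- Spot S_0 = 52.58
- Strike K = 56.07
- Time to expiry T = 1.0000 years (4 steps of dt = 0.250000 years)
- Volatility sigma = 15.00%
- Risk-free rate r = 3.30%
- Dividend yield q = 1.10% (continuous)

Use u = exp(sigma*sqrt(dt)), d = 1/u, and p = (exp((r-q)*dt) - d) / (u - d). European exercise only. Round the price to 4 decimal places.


Answer: Price = V(0,0) = 2.3396

Derivation:
dt = T/N = 0.250000
u = exp(sigma*sqrt(dt)) = 1.077884; d = 1/u = 0.927743
p = (exp((r-q)*dt) - d) / (u - d) = 0.517992
Discount per step: exp(-r*dt) = 0.991784
Stock lattice S(k, i) with i counting down-moves:
  k=0: S(0,0) = 52.5800
  k=1: S(1,0) = 56.6751; S(1,1) = 48.7808
  k=2: S(2,0) = 61.0892; S(2,1) = 52.5800; S(2,2) = 45.2560
  k=3: S(3,0) = 65.8471; S(3,1) = 56.6751; S(3,2) = 48.7808; S(3,3) = 41.9860
  k=4: S(4,0) = 70.9756; S(4,1) = 61.0892; S(4,2) = 52.5800; S(4,3) = 45.2560; S(4,4) = 38.9522
Terminal payoffs V(N, i) = max(S_T - K, 0):
  V(4,0) = 14.905576; V(4,1) = 5.019244; V(4,2) = 0.000000; V(4,3) = 0.000000; V(4,4) = 0.000000
Backward induction: V(k, i) = exp(-r*dt) * [p * V(k+1, i) + (1-p) * V(k+1, i+1)].
  V(3,0) = exp(-r*dt) * [p*14.905576 + (1-p)*5.019244] = 10.056972
  V(3,1) = exp(-r*dt) * [p*5.019244 + (1-p)*0.000000] = 2.578567
  V(3,2) = exp(-r*dt) * [p*0.000000 + (1-p)*0.000000] = 0.000000
  V(3,3) = exp(-r*dt) * [p*0.000000 + (1-p)*0.000000] = 0.000000
  V(2,0) = exp(-r*dt) * [p*10.056972 + (1-p)*2.578567] = 6.399309
  V(2,1) = exp(-r*dt) * [p*2.578567 + (1-p)*0.000000] = 1.324703
  V(2,2) = exp(-r*dt) * [p*0.000000 + (1-p)*0.000000] = 0.000000
  V(1,0) = exp(-r*dt) * [p*6.399309 + (1-p)*1.324703] = 3.920828
  V(1,1) = exp(-r*dt) * [p*1.324703 + (1-p)*0.000000] = 0.680548
  V(0,0) = exp(-r*dt) * [p*3.920828 + (1-p)*0.680548] = 2.339606


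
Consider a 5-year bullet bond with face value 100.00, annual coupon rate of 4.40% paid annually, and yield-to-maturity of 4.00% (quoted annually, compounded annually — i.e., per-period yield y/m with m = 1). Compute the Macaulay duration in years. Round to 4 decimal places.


Answer: Macaulay duration = 4.6000 years

Derivation:
Coupon per period c = face * coupon_rate / m = 4.400000
Periods per year m = 1; per-period yield y/m = 0.040000
Number of cashflows N = 5
Cashflows (t years, CF_t, discount factor 1/(1+y/m)^(m*t), PV):
  t = 1.0000: CF_t = 4.400000, DF = 0.961538, PV = 4.230769
  t = 2.0000: CF_t = 4.400000, DF = 0.924556, PV = 4.068047
  t = 3.0000: CF_t = 4.400000, DF = 0.888996, PV = 3.911584
  t = 4.0000: CF_t = 4.400000, DF = 0.854804, PV = 3.761138
  t = 5.0000: CF_t = 104.400000, DF = 0.821927, PV = 85.809190
Price P = sum_t PV_t = 101.780729
Macaulay numerator sum_t t * PV_t:
  t * PV_t at t = 1.0000: 4.230769
  t * PV_t at t = 2.0000: 8.136095
  t * PV_t at t = 3.0000: 11.734752
  t * PV_t at t = 4.0000: 15.044554
  t * PV_t at t = 5.0000: 429.045950
Macaulay duration D = (sum_t t * PV_t) / P = 468.192119 / 101.780729 = 4.600008


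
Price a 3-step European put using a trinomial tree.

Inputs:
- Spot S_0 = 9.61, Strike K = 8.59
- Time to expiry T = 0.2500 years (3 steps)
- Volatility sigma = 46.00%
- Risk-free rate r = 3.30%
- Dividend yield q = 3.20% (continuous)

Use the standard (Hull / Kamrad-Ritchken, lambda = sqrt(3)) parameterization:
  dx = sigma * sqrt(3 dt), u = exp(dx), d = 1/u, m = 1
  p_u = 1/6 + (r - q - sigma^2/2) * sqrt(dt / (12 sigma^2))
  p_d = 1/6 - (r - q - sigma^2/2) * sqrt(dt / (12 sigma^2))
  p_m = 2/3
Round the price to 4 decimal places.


Answer: Price = V(0,0) = 0.4452

Derivation:
dt = T/N = 0.083333; dx = sigma*sqrt(3*dt) = 0.230000
u = exp(dx) = 1.258600; d = 1/u = 0.794534
p_u = 0.147681, p_m = 0.666667, p_d = 0.185652
Discount per step: exp(-r*dt) = 0.997254
Stock lattice S(k, j) with j the centered position index:
  k=0: S(0,+0) = 9.6100
  k=1: S(1,-1) = 7.6355; S(1,+0) = 9.6100; S(1,+1) = 12.0951
  k=2: S(2,-2) = 6.0666; S(2,-1) = 7.6355; S(2,+0) = 9.6100; S(2,+1) = 12.0951; S(2,+2) = 15.2230
  k=3: S(3,-3) = 4.8201; S(3,-2) = 6.0666; S(3,-1) = 7.6355; S(3,+0) = 9.6100; S(3,+1) = 12.0951; S(3,+2) = 15.2230; S(3,+3) = 19.1596
Terminal payoffs V(N, j) = max(K - S_T, 0):
  V(3,-3) = 3.769854; V(3,-2) = 2.523364; V(3,-1) = 0.954532; V(3,+0) = 0.000000; V(3,+1) = 0.000000; V(3,+2) = 0.000000; V(3,+3) = 0.000000
Backward induction: V(k, j) = exp(-r*dt) * [p_u * V(k+1, j+1) + p_m * V(k+1, j) + p_d * V(k+1, j-1)]
  V(2,-2) = exp(-r*dt) * [p_u*0.954532 + p_m*2.523364 + p_d*3.769854] = 2.516162
  V(2,-1) = exp(-r*dt) * [p_u*0.000000 + p_m*0.954532 + p_d*2.523364] = 1.101789
  V(2,+0) = exp(-r*dt) * [p_u*0.000000 + p_m*0.000000 + p_d*0.954532] = 0.176724
  V(2,+1) = exp(-r*dt) * [p_u*0.000000 + p_m*0.000000 + p_d*0.000000] = 0.000000
  V(2,+2) = exp(-r*dt) * [p_u*0.000000 + p_m*0.000000 + p_d*0.000000] = 0.000000
  V(1,-1) = exp(-r*dt) * [p_u*0.176724 + p_m*1.101789 + p_d*2.516162] = 1.224384
  V(1,+0) = exp(-r*dt) * [p_u*0.000000 + p_m*0.176724 + p_d*1.101789] = 0.321480
  V(1,+1) = exp(-r*dt) * [p_u*0.000000 + p_m*0.000000 + p_d*0.176724] = 0.032719
  V(0,+0) = exp(-r*dt) * [p_u*0.032719 + p_m*0.321480 + p_d*1.224384] = 0.445236


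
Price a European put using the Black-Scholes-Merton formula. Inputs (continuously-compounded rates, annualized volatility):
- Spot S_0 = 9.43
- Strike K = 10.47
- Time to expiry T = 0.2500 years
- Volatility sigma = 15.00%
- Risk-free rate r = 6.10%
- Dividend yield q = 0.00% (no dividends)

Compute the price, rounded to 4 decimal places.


d1 = (ln(S/K) + (r - q + 0.5*sigma^2) * T) / (sigma * sqrt(T)) = -1.15407238
d2 = d1 - sigma * sqrt(T) = -1.22907238
exp(-rT) = 0.98486569; exp(-qT) = 1.00000000
P = K * exp(-rT) * N(-d2) - S_0 * exp(-qT) * N(-d1)
N(-d1) = 0.87576475; N(-d2) = 0.89047766
P = 10.4700 * 0.98486569 * 0.89047766 - 9.4300 * 1.00000000 * 0.87576475 = 0.9237

Answer: Price = 0.9237


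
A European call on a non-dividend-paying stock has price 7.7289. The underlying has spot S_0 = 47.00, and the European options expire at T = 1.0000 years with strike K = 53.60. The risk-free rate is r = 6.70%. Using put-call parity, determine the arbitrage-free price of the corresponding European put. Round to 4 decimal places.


Put-call parity: C - P = S_0 * exp(-qT) - K * exp(-rT).
S_0 * exp(-qT) = 47.0000 * 1.00000000 = 47.00000000
K * exp(-rT) = 53.6000 * 0.93519520 = 50.12646279
P = C - S*exp(-qT) + K*exp(-rT)
P = 7.7289 - 47.00000000 + 50.12646279 = 10.8554

Answer: Put price = 10.8554


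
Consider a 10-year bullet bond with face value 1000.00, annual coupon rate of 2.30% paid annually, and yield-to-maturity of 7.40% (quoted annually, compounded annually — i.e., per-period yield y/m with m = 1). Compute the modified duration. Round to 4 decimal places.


Answer: Modified duration = 8.1530

Derivation:
Coupon per period c = face * coupon_rate / m = 23.000000
Periods per year m = 1; per-period yield y/m = 0.074000
Number of cashflows N = 10
Cashflows (t years, CF_t, discount factor 1/(1+y/m)^(m*t), PV):
  t = 1.0000: CF_t = 23.000000, DF = 0.931099, PV = 21.415270
  t = 2.0000: CF_t = 23.000000, DF = 0.866945, PV = 19.939730
  t = 3.0000: CF_t = 23.000000, DF = 0.807211, PV = 18.565857
  t = 4.0000: CF_t = 23.000000, DF = 0.751593, PV = 17.286645
  t = 5.0000: CF_t = 23.000000, DF = 0.699808, PV = 16.095573
  t = 6.0000: CF_t = 23.000000, DF = 0.651590, PV = 14.986567
  t = 7.0000: CF_t = 23.000000, DF = 0.606694, PV = 13.953973
  t = 8.0000: CF_t = 23.000000, DF = 0.564892, PV = 12.992526
  t = 9.0000: CF_t = 23.000000, DF = 0.525971, PV = 12.097324
  t = 10.0000: CF_t = 1023.000000, DF = 0.489731, PV = 500.994341
Price P = sum_t PV_t = 648.327803
First compute Macaulay numerator sum_t t * PV_t:
  t * PV_t at t = 1.0000: 21.415270
  t * PV_t at t = 2.0000: 39.879460
  t * PV_t at t = 3.0000: 55.697570
  t * PV_t at t = 4.0000: 69.146580
  t * PV_t at t = 5.0000: 80.477863
  t * PV_t at t = 6.0000: 89.919400
  t * PV_t at t = 7.0000: 97.677808
  t * PV_t at t = 8.0000: 103.940206
  t * PV_t at t = 9.0000: 108.875914
  t * PV_t at t = 10.0000: 5009.943407
Macaulay duration D = 5676.973477 / 648.327803 = 8.756332
Modified duration = D / (1 + y/m) = 8.756332 / (1 + 0.074000) = 8.153009


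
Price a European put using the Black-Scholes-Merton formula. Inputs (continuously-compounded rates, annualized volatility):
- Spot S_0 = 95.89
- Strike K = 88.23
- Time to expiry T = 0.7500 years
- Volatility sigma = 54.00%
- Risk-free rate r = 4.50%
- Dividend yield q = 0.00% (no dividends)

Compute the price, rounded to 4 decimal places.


d1 = (ln(S/K) + (r - q + 0.5*sigma^2) * T) / (sigma * sqrt(T)) = 0.48402194
d2 = d1 - sigma * sqrt(T) = 0.01636822
exp(-rT) = 0.96681318; exp(-qT) = 1.00000000
P = K * exp(-rT) * N(-d2) - S_0 * exp(-qT) * N(-d1)
N(-d1) = 0.31418515; N(-d2) = 0.49347032
P = 88.2300 * 0.96681318 * 0.49347032 - 95.8900 * 1.00000000 * 0.31418515 = 11.9668

Answer: Price = 11.9668


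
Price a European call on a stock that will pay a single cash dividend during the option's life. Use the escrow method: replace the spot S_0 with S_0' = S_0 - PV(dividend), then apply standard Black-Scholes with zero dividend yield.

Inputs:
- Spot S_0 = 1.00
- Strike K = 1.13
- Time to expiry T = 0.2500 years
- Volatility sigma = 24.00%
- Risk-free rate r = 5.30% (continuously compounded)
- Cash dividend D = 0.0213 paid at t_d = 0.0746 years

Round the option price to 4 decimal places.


Answer: Price = 0.0088

Derivation:
PV(D) = D * exp(-r * t_d) = 0.0213 * 0.99605401 = 0.02121595
S_0' = S_0 - PV(D) = 1.0000 - 0.02121595 = 0.97878405
d1 = (ln(S_0'/K) + (r + sigma^2/2)*T) / (sigma*sqrt(T)) = -1.02676563
d2 = d1 - sigma*sqrt(T) = -1.14676563
exp(-rT) = 0.98683739
N(d1) = 0.15226542; N(d2) = 0.12573925
C = S_0' * N(d1) - K * exp(-rT) * N(d2) = 0.97878405 * 0.15226542 - 1.1300 * 0.98683739 * 0.12573925 = 0.0088


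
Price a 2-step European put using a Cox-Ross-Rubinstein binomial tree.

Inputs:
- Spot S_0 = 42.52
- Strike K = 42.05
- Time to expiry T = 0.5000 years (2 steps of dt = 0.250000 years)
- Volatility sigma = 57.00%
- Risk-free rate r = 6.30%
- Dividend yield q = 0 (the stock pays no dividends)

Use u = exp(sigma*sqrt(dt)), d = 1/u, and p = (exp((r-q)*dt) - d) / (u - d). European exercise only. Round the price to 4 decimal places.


Answer: Price = V(0,0) = 5.1494

Derivation:
dt = T/N = 0.250000
u = exp(sigma*sqrt(dt)) = 1.329762; d = 1/u = 0.752014
p = (exp((r-q)*dt) - d) / (u - d) = 0.456705
Discount per step: exp(-r*dt) = 0.984373
Stock lattice S(k, i) with i counting down-moves:
  k=0: S(0,0) = 42.5200
  k=1: S(1,0) = 56.5415; S(1,1) = 31.9756
  k=2: S(2,0) = 75.1867; S(2,1) = 42.5200; S(2,2) = 24.0461
Terminal payoffs V(N, i) = max(K - S_T, 0):
  V(2,0) = 0.000000; V(2,1) = 0.000000; V(2,2) = 18.003858
Backward induction: V(k, i) = exp(-r*dt) * [p * V(k+1, i) + (1-p) * V(k+1, i+1)].
  V(1,0) = exp(-r*dt) * [p*0.000000 + (1-p)*0.000000] = 0.000000
  V(1,1) = exp(-r*dt) * [p*0.000000 + (1-p)*18.003858] = 9.628552
  V(0,0) = exp(-r*dt) * [p*0.000000 + (1-p)*9.628552] = 5.149397


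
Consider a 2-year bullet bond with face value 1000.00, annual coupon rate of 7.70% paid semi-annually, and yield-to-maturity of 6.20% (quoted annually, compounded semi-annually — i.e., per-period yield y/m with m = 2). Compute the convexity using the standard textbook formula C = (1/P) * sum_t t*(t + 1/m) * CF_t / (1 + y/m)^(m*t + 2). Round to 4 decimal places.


Coupon per period c = face * coupon_rate / m = 38.500000
Periods per year m = 2; per-period yield y/m = 0.031000
Number of cashflows N = 4
Cashflows (t years, CF_t, discount factor 1/(1+y/m)^(m*t), PV):
  t = 0.5000: CF_t = 38.500000, DF = 0.969932, PV = 37.342386
  t = 1.0000: CF_t = 38.500000, DF = 0.940768, PV = 36.219579
  t = 1.5000: CF_t = 38.500000, DF = 0.912481, PV = 35.130533
  t = 2.0000: CF_t = 1038.500000, DF = 0.885045, PV = 919.119203
Price P = sum_t PV_t = 1027.811700
Convexity numerator sum_t t*(t + 1/m) * CF_t / (1+y/m)^(m*t + 2):
  t = 0.5000: term = 17.565266
  t = 1.0000: term = 51.111347
  t = 1.5000: term = 99.149073
  t = 2.0000: term = 4323.390994
Convexity = (1/P) * sum = 4491.216680 / 1027.811700 = 4.369688

Answer: Convexity = 4.3697


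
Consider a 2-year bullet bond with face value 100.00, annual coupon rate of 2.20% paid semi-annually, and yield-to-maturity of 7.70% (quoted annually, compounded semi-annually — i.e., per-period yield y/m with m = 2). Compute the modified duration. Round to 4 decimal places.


Coupon per period c = face * coupon_rate / m = 1.100000
Periods per year m = 2; per-period yield y/m = 0.038500
Number of cashflows N = 4
Cashflows (t years, CF_t, discount factor 1/(1+y/m)^(m*t), PV):
  t = 0.5000: CF_t = 1.100000, DF = 0.962927, PV = 1.059220
  t = 1.0000: CF_t = 1.100000, DF = 0.927229, PV = 1.019952
  t = 1.5000: CF_t = 1.100000, DF = 0.892854, PV = 0.982140
  t = 2.0000: CF_t = 101.100000, DF = 0.859754, PV = 86.921088
Price P = sum_t PV_t = 89.982399
First compute Macaulay numerator sum_t t * PV_t:
  t * PV_t at t = 0.5000: 0.529610
  t * PV_t at t = 1.0000: 1.019952
  t * PV_t at t = 1.5000: 1.473209
  t * PV_t at t = 2.0000: 173.842175
Macaulay duration D = 176.864946 / 89.982399 = 1.965550
Modified duration = D / (1 + y/m) = 1.965550 / (1 + 0.038500) = 1.892682

Answer: Modified duration = 1.8927


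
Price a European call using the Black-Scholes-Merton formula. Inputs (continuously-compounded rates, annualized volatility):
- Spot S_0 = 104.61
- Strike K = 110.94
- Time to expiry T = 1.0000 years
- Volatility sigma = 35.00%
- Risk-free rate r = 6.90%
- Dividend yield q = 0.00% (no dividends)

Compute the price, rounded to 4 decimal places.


d1 = (ln(S/K) + (r - q + 0.5*sigma^2) * T) / (sigma * sqrt(T)) = 0.20428467
d2 = d1 - sigma * sqrt(T) = -0.14571533
exp(-rT) = 0.93332668; exp(-qT) = 1.00000000
C = S_0 * exp(-qT) * N(d1) - K * exp(-rT) * N(d2)
N(d1) = 0.58093448; N(d2) = 0.44207306
C = 104.6100 * 1.00000000 * 0.58093448 - 110.9400 * 0.93332668 * 0.44207306 = 14.9979

Answer: Price = 14.9979


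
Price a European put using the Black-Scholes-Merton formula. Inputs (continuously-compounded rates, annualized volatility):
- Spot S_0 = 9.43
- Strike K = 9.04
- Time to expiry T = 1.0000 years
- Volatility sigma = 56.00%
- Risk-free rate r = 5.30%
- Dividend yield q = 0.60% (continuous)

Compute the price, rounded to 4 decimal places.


d1 = (ln(S/K) + (r - q + 0.5*sigma^2) * T) / (sigma * sqrt(T)) = 0.43935165
d2 = d1 - sigma * sqrt(T) = -0.12064835
exp(-rT) = 0.94838001; exp(-qT) = 0.99401796
P = K * exp(-rT) * N(-d2) - S_0 * exp(-qT) * N(-d1)
N(-d1) = 0.33020338; N(-d2) = 0.54801522
P = 9.0400 * 0.94838001 * 0.54801522 - 9.4300 * 0.99401796 * 0.33020338 = 1.6031

Answer: Price = 1.6031


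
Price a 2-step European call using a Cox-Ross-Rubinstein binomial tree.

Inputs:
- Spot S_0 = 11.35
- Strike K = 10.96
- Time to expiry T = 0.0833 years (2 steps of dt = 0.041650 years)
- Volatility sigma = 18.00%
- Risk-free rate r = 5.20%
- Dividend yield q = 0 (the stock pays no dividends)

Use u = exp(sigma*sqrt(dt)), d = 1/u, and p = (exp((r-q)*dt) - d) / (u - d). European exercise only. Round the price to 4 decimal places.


Answer: Price = V(0,0) = 0.5322

Derivation:
dt = T/N = 0.041650
u = exp(sigma*sqrt(dt)) = 1.037418; d = 1/u = 0.963932
p = (exp((r-q)*dt) - d) / (u - d) = 0.520321
Discount per step: exp(-r*dt) = 0.997837
Stock lattice S(k, i) with i counting down-moves:
  k=0: S(0,0) = 11.3500
  k=1: S(1,0) = 11.7747; S(1,1) = 10.9406
  k=2: S(2,0) = 12.2153; S(2,1) = 11.3500; S(2,2) = 10.5460
Terminal payoffs V(N, i) = max(S_T - K, 0):
  V(2,0) = 1.255281; V(2,1) = 0.390000; V(2,2) = 0.000000
Backward induction: V(k, i) = exp(-r*dt) * [p * V(k+1, i) + (1-p) * V(k+1, i+1)].
  V(1,0) = exp(-r*dt) * [p*1.255281 + (1-p)*0.390000] = 0.838407
  V(1,1) = exp(-r*dt) * [p*0.390000 + (1-p)*0.000000] = 0.202486
  V(0,0) = exp(-r*dt) * [p*0.838407 + (1-p)*0.202486] = 0.532215


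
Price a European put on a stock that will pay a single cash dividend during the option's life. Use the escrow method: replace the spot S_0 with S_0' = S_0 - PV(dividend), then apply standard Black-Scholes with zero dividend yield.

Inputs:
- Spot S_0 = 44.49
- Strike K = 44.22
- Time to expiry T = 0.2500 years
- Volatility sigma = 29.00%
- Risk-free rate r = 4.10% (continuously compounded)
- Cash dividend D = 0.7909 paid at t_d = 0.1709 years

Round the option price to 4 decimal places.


Answer: Price = 2.5602

Derivation:
PV(D) = D * exp(-r * t_d) = 0.7909 * 0.99301759 = 0.78537761
S_0' = S_0 - PV(D) = 44.4900 - 0.78537761 = 43.70462239
d1 = (ln(S_0'/K) + (r + sigma^2/2)*T) / (sigma*sqrt(T)) = 0.06233929
d2 = d1 - sigma*sqrt(T) = -0.08266071
exp(-rT) = 0.98980235
N(-d1) = 0.47514632; N(-d2) = 0.53293934
P = K * exp(-rT) * N(-d2) - S_0' * N(-d1) = 44.2200 * 0.98980235 * 0.53293934 - 43.70462239 * 0.47514632 = 2.5602


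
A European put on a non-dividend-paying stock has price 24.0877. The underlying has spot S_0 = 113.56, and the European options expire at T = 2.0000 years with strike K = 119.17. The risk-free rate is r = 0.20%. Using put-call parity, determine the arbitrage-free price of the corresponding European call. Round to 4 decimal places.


Answer: Call price = 18.9534

Derivation:
Put-call parity: C - P = S_0 * exp(-qT) - K * exp(-rT).
S_0 * exp(-qT) = 113.5600 * 1.00000000 = 113.56000000
K * exp(-rT) = 119.1700 * 0.99600799 = 118.69427209
C = P + S*exp(-qT) - K*exp(-rT)
C = 24.0877 + 113.56000000 - 118.69427209 = 18.9534


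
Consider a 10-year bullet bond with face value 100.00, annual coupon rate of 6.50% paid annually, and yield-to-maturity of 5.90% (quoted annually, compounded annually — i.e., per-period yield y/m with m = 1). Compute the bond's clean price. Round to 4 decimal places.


Coupon per period c = face * coupon_rate / m = 6.500000
Periods per year m = 1; per-period yield y/m = 0.059000
Number of cashflows N = 10
Cashflows (t years, CF_t, discount factor 1/(1+y/m)^(m*t), PV):
  t = 1.0000: CF_t = 6.500000, DF = 0.944287, PV = 6.137866
  t = 2.0000: CF_t = 6.500000, DF = 0.891678, PV = 5.795907
  t = 3.0000: CF_t = 6.500000, DF = 0.842000, PV = 5.473000
  t = 4.0000: CF_t = 6.500000, DF = 0.795090, PV = 5.168083
  t = 5.0000: CF_t = 6.500000, DF = 0.750793, PV = 4.880154
  t = 6.0000: CF_t = 6.500000, DF = 0.708964, PV = 4.608267
  t = 7.0000: CF_t = 6.500000, DF = 0.669466, PV = 4.351527
  t = 8.0000: CF_t = 6.500000, DF = 0.632168, PV = 4.109090
  t = 9.0000: CF_t = 6.500000, DF = 0.596948, PV = 3.880161
  t = 10.0000: CF_t = 106.500000, DF = 0.563690, PV = 60.032994
Price P = sum_t PV_t = 104.437050

Answer: Price = 104.4370


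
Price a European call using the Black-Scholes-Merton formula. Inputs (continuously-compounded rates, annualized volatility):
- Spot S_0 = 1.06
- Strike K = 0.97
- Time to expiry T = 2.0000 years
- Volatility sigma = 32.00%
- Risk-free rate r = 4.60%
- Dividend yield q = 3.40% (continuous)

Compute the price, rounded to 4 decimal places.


d1 = (ln(S/K) + (r - q + 0.5*sigma^2) * T) / (sigma * sqrt(T)) = 0.47537047
d2 = d1 - sigma * sqrt(T) = 0.02282213
exp(-rT) = 0.91210515; exp(-qT) = 0.93426047
C = S_0 * exp(-qT) * N(d1) - K * exp(-rT) * N(d2)
N(d1) = 0.68273853; N(d2) = 0.50910392
C = 1.0600 * 0.93426047 * 0.68273853 - 0.9700 * 0.91210515 * 0.50910392 = 0.2257

Answer: Price = 0.2257


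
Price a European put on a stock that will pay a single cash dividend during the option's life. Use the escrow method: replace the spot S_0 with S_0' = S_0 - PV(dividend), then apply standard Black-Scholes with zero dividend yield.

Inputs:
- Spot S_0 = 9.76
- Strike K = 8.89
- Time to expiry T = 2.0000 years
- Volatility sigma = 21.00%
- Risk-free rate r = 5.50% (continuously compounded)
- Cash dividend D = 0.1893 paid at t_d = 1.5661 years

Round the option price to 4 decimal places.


Answer: Price = 0.4181

Derivation:
PV(D) = D * exp(-r * t_d) = 0.1893 * 0.91746991 = 0.17367705
S_0' = S_0 - PV(D) = 9.7600 - 0.17367705 = 9.58632295
d1 = (ln(S_0'/K) + (r + sigma^2/2)*T) / (sigma*sqrt(T)) = 0.77280151
d2 = d1 - sigma*sqrt(T) = 0.47581667
exp(-rT) = 0.89583414
N(-d1) = 0.21981993; N(-d2) = 0.31710250
P = K * exp(-rT) * N(-d2) - S_0' * N(-d1) = 8.8900 * 0.89583414 * 0.31710250 - 9.58632295 * 0.21981993 = 0.4181


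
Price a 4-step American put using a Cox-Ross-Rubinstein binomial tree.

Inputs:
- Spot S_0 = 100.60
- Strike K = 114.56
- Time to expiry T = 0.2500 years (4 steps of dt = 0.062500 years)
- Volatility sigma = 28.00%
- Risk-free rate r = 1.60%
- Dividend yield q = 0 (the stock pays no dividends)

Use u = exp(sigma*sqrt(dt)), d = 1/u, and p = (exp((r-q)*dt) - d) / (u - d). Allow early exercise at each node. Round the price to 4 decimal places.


dt = T/N = 0.062500
u = exp(sigma*sqrt(dt)) = 1.072508; d = 1/u = 0.932394
p = (exp((r-q)*dt) - d) / (u - d) = 0.489648
Discount per step: exp(-r*dt) = 0.999000
Stock lattice S(k, i) with i counting down-moves:
  k=0: S(0,0) = 100.6000
  k=1: S(1,0) = 107.8943; S(1,1) = 93.7988
  k=2: S(2,0) = 115.7175; S(2,1) = 100.6000; S(2,2) = 87.4574
  k=3: S(3,0) = 124.1080; S(3,1) = 107.8943; S(3,2) = 93.7988; S(3,3) = 81.5448
  k=4: S(4,0) = 133.1069; S(4,1) = 115.7175; S(4,2) = 100.6000; S(4,3) = 87.4574; S(4,4) = 76.0318
Terminal payoffs V(N, i) = max(K - S_T, 0):
  V(4,0) = 0.000000; V(4,1) = 0.000000; V(4,2) = 13.960000; V(4,3) = 27.102562; V(4,4) = 38.528156
Backward induction: V(k, i) = exp(-r*dt) * [p * V(k+1, i) + (1-p) * V(k+1, i+1)]; then take max(V_cont, immediate exercise) for American.
  V(3,0) = exp(-r*dt) * [p*0.000000 + (1-p)*0.000000] = 0.000000; exercise = 0.000000; V(3,0) = max -> 0.000000
  V(3,1) = exp(-r*dt) * [p*0.000000 + (1-p)*13.960000] = 7.117397; exercise = 6.665677; V(3,1) = max -> 7.117397
  V(3,2) = exp(-r*dt) * [p*13.960000 + (1-p)*27.102562] = 20.646679; exercise = 20.761182; V(3,2) = max -> 20.761182
  V(3,3) = exp(-r*dt) * [p*27.102562 + (1-p)*38.528156] = 32.900722; exercise = 33.015225; V(3,3) = max -> 33.015225
  V(2,0) = exp(-r*dt) * [p*0.000000 + (1-p)*7.117397] = 3.628749; exercise = 0.000000; V(2,0) = max -> 3.628749
  V(2,1) = exp(-r*dt) * [p*7.117397 + (1-p)*20.761182] = 14.066460; exercise = 13.960000; V(2,1) = max -> 14.066460
  V(2,2) = exp(-r*dt) * [p*20.761182 + (1-p)*33.015225] = 26.988059; exercise = 27.102562; V(2,2) = max -> 27.102562
  V(1,0) = exp(-r*dt) * [p*3.628749 + (1-p)*14.066460] = 8.946707; exercise = 6.665677; V(1,0) = max -> 8.946707
  V(1,1) = exp(-r*dt) * [p*14.066460 + (1-p)*27.102562] = 20.698755; exercise = 20.761182; V(1,1) = max -> 20.761182
  V(0,0) = exp(-r*dt) * [p*8.946707 + (1-p)*20.761182] = 14.961282; exercise = 13.960000; V(0,0) = max -> 14.961282

Answer: Price = V(0,0) = 14.9613


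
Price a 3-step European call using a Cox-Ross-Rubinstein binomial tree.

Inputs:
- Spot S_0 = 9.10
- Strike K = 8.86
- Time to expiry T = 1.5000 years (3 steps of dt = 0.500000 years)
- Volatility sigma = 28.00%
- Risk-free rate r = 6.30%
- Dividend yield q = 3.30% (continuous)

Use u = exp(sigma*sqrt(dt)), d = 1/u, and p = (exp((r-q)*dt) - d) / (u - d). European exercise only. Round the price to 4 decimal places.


Answer: Price = V(0,0) = 1.5526

Derivation:
dt = T/N = 0.500000
u = exp(sigma*sqrt(dt)) = 1.218950; d = 1/u = 0.820378
p = (exp((r-q)*dt) - d) / (u - d) = 0.488582
Discount per step: exp(-r*dt) = 0.968991
Stock lattice S(k, i) with i counting down-moves:
  k=0: S(0,0) = 9.1000
  k=1: S(1,0) = 11.0924; S(1,1) = 7.4654
  k=2: S(2,0) = 13.5211; S(2,1) = 9.1000; S(2,2) = 6.1245
  k=3: S(3,0) = 16.4816; S(3,1) = 11.0924; S(3,2) = 7.4654; S(3,3) = 5.0244
Terminal payoffs V(N, i) = max(S_T - K, 0):
  V(3,0) = 7.621592; V(3,1) = 2.232446; V(3,2) = 0.000000; V(3,3) = 0.000000
Backward induction: V(k, i) = exp(-r*dt) * [p * V(k+1, i) + (1-p) * V(k+1, i+1)].
  V(2,0) = exp(-r*dt) * [p*7.621592 + (1-p)*2.232446] = 4.714609
  V(2,1) = exp(-r*dt) * [p*2.232446 + (1-p)*0.000000] = 1.056909
  V(2,2) = exp(-r*dt) * [p*0.000000 + (1-p)*0.000000] = 0.000000
  V(1,0) = exp(-r*dt) * [p*4.714609 + (1-p)*1.056909] = 2.755805
  V(1,1) = exp(-r*dt) * [p*1.056909 + (1-p)*0.000000] = 0.500374
  V(0,0) = exp(-r*dt) * [p*2.755805 + (1-p)*0.500374] = 1.552649


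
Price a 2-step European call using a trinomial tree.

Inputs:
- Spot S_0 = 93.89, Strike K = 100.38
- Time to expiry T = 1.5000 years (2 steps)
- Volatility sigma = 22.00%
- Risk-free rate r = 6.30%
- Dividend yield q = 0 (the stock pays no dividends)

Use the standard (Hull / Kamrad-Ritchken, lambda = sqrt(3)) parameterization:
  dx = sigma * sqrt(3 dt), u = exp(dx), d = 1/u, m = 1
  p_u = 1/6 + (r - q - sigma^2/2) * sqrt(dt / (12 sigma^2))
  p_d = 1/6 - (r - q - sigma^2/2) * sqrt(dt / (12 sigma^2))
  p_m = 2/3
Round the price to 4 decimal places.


Answer: Price = V(0,0) = 11.0106

Derivation:
dt = T/N = 0.750000; dx = sigma*sqrt(3*dt) = 0.330000
u = exp(dx) = 1.390968; d = 1/u = 0.718924
p_u = 0.210758, p_m = 0.666667, p_d = 0.122576
Discount per step: exp(-r*dt) = 0.953849
Stock lattice S(k, j) with j the centered position index:
  k=0: S(0,+0) = 93.8900
  k=1: S(1,-1) = 67.4997; S(1,+0) = 93.8900; S(1,+1) = 130.5980
  k=2: S(2,-2) = 48.5272; S(2,-1) = 67.4997; S(2,+0) = 93.8900; S(2,+1) = 130.5980; S(2,+2) = 181.6577
Terminal payoffs V(N, j) = max(S_T - K, 0):
  V(2,-2) = 0.000000; V(2,-1) = 0.000000; V(2,+0) = 0.000000; V(2,+1) = 30.217998; V(2,+2) = 81.277652
Backward induction: V(k, j) = exp(-r*dt) * [p_u * V(k+1, j+1) + p_m * V(k+1, j) + p_d * V(k+1, j-1)]
  V(1,-1) = exp(-r*dt) * [p_u*0.000000 + p_m*0.000000 + p_d*0.000000] = 0.000000
  V(1,+0) = exp(-r*dt) * [p_u*30.217998 + p_m*0.000000 + p_d*0.000000] = 6.074751
  V(1,+1) = exp(-r*dt) * [p_u*81.277652 + p_m*30.217998 + p_d*0.000000] = 35.554921
  V(0,+0) = exp(-r*dt) * [p_u*35.554921 + p_m*6.074751 + p_d*0.000000] = 11.010567


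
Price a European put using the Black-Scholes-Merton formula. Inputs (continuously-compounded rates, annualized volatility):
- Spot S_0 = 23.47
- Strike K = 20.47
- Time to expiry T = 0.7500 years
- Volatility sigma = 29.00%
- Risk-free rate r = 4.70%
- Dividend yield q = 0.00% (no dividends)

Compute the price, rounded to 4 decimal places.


d1 = (ln(S/K) + (r - q + 0.5*sigma^2) * T) / (sigma * sqrt(T)) = 0.81048076
d2 = d1 - sigma * sqrt(T) = 0.55933340
exp(-rT) = 0.96536405; exp(-qT) = 1.00000000
P = K * exp(-rT) * N(-d2) - S_0 * exp(-qT) * N(-d1)
N(-d1) = 0.20883196; N(-d2) = 0.28796710
P = 20.4700 * 0.96536405 * 0.28796710 - 23.4700 * 1.00000000 * 0.20883196 = 0.7892

Answer: Price = 0.7892


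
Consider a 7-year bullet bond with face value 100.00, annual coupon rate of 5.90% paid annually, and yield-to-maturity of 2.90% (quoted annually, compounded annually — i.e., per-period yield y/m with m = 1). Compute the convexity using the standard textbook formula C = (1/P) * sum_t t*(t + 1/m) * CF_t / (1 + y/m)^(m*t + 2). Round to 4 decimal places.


Answer: Convexity = 43.1982

Derivation:
Coupon per period c = face * coupon_rate / m = 5.900000
Periods per year m = 1; per-period yield y/m = 0.029000
Number of cashflows N = 7
Cashflows (t years, CF_t, discount factor 1/(1+y/m)^(m*t), PV):
  t = 1.0000: CF_t = 5.900000, DF = 0.971817, PV = 5.733722
  t = 2.0000: CF_t = 5.900000, DF = 0.944429, PV = 5.572130
  t = 3.0000: CF_t = 5.900000, DF = 0.917812, PV = 5.415093
  t = 4.0000: CF_t = 5.900000, DF = 0.891946, PV = 5.262481
  t = 5.0000: CF_t = 5.900000, DF = 0.866808, PV = 5.114170
  t = 6.0000: CF_t = 5.900000, DF = 0.842379, PV = 4.970039
  t = 7.0000: CF_t = 105.900000, DF = 0.818639, PV = 86.693859
Price P = sum_t PV_t = 118.761493
Convexity numerator sum_t t*(t + 1/m) * CF_t / (1+y/m)^(m*t + 2):
  t = 1.0000: term = 10.830185
  t = 2.0000: term = 31.574884
  t = 3.0000: term = 61.370037
  t = 4.0000: term = 99.400772
  t = 5.0000: term = 144.899085
  t = 6.0000: term = 197.141612
  t = 7.0000: term = 4585.066240
Convexity = (1/P) * sum = 5130.282815 / 118.761493 = 43.198201


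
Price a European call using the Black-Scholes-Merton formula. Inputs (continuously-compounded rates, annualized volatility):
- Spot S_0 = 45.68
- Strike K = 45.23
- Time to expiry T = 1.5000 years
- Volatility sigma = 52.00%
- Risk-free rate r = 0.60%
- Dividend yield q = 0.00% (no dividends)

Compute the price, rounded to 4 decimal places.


d1 = (ln(S/K) + (r - q + 0.5*sigma^2) * T) / (sigma * sqrt(T)) = 0.34811015
d2 = d1 - sigma * sqrt(T) = -0.28875718
exp(-rT) = 0.99104038; exp(-qT) = 1.00000000
C = S_0 * exp(-qT) * N(d1) - K * exp(-rT) * N(d2)
N(d1) = 0.63612127; N(d2) = 0.38638360
C = 45.6800 * 1.00000000 * 0.63612127 - 45.2300 * 0.99104038 * 0.38638360 = 11.7385

Answer: Price = 11.7385


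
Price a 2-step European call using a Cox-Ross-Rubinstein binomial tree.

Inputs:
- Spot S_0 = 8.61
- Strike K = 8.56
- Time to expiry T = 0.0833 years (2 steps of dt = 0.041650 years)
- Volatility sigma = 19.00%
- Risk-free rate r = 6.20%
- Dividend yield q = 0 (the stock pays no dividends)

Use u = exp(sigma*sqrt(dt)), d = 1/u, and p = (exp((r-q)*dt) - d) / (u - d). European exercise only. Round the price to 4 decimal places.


dt = T/N = 0.041650
u = exp(sigma*sqrt(dt)) = 1.039537; d = 1/u = 0.961966
p = (exp((r-q)*dt) - d) / (u - d) = 0.523640
Discount per step: exp(-r*dt) = 0.997421
Stock lattice S(k, i) with i counting down-moves:
  k=0: S(0,0) = 8.6100
  k=1: S(1,0) = 8.9504; S(1,1) = 8.2825
  k=2: S(2,0) = 9.3043; S(2,1) = 8.6100; S(2,2) = 7.9675
Terminal payoffs V(N, i) = max(S_T - K, 0):
  V(2,0) = 0.744294; V(2,1) = 0.050000; V(2,2) = 0.000000
Backward induction: V(k, i) = exp(-r*dt) * [p * V(k+1, i) + (1-p) * V(k+1, i+1)].
  V(1,0) = exp(-r*dt) * [p*0.744294 + (1-p)*0.050000] = 0.412493
  V(1,1) = exp(-r*dt) * [p*0.050000 + (1-p)*0.000000] = 0.026114
  V(0,0) = exp(-r*dt) * [p*0.412493 + (1-p)*0.026114] = 0.227849

Answer: Price = V(0,0) = 0.2278


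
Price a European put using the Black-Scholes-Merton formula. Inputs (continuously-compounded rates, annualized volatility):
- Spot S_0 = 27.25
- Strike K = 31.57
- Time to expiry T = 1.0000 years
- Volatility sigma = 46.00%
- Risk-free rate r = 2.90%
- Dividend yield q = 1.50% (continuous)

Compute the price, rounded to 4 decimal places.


Answer: Price = 7.3560

Derivation:
d1 = (ln(S/K) + (r - q + 0.5*sigma^2) * T) / (sigma * sqrt(T)) = -0.05946474
d2 = d1 - sigma * sqrt(T) = -0.51946474
exp(-rT) = 0.97141646; exp(-qT) = 0.98511194
P = K * exp(-rT) * N(-d2) - S_0 * exp(-qT) * N(-d1)
N(-d1) = 0.52370903; N(-d2) = 0.69828165
P = 31.5700 * 0.97141646 * 0.69828165 - 27.2500 * 0.98511194 * 0.52370903 = 7.3560
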